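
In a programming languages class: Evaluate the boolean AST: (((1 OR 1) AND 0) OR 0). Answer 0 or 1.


Step 1: Evaluate inner node
  1 OR 1 = 1
Step 2: Evaluate next node
  1 AND 0 = 0
Step 3: Evaluate root node
  0 OR 0 = 0

0


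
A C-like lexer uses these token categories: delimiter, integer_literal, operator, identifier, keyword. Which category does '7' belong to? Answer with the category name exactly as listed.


Token: '7'
Checking categories:
  identifier: no
  integer_literal: YES
  operator: no
  keyword: no
  delimiter: no
Category: integer_literal

integer_literal


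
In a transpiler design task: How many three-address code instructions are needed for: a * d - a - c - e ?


Expression: a * d - a - c - e
Generating three-address code (respecting * over +/- precedence):
  Instruction 1: t1 = a * d
  Instruction 2: t2 = t1 - a
  Instruction 3: t3 = t2 - c
  Instruction 4: t4 = t3 - e
Total instructions: 4

4


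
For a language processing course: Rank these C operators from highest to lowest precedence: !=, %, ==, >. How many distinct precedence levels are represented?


Looking up precedence for each operator:
  != -> precedence 3
  % -> precedence 6
  == -> precedence 3
  > -> precedence 4
Sorted highest to lowest: %, >, !=, ==
Distinct precedence values: [6, 4, 3]
Number of distinct levels: 3

3


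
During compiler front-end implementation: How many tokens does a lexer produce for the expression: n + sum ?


Scanning 'n + sum'
Token 1: 'n' -> identifier
Token 2: '+' -> operator
Token 3: 'sum' -> identifier
Total tokens: 3

3


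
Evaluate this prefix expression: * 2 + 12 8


Parsing prefix expression: * 2 + 12 8
Step 1: Innermost operation '+ 12 8'
  12 + 8 = 20
Step 2: Outer operation '* 2 [20]'
  2 * 20 = 40

40


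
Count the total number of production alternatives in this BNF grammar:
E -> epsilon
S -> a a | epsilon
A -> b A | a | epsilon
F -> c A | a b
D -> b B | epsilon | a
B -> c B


Counting alternatives per rule:
  E: 1 alternative(s)
  S: 2 alternative(s)
  A: 3 alternative(s)
  F: 2 alternative(s)
  D: 3 alternative(s)
  B: 1 alternative(s)
Sum: 1 + 2 + 3 + 2 + 3 + 1 = 12

12


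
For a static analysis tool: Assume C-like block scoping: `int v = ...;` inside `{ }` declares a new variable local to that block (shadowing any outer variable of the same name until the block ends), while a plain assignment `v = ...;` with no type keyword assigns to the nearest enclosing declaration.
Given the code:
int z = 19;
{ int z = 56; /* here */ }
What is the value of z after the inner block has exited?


Analyzing scoping rules:
Outer scope: declares z = 19
Inner block: 'int z = 56;' declares a NEW z that shadows the outer one
When the block exits the inner z goes out of scope; the outer z was never modified -> 19
Result: 19

19


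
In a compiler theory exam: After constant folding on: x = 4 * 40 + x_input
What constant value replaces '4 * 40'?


Identifying constant sub-expression:
  Original: x = 4 * 40 + x_input
  4 and 40 are both compile-time constants
  Evaluating: 4 * 40 = 160
  After folding: x = 160 + x_input

160


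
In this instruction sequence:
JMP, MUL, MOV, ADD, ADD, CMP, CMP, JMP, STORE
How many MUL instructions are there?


Scanning instruction sequence for MUL:
  Position 1: JMP
  Position 2: MUL <- MATCH
  Position 3: MOV
  Position 4: ADD
  Position 5: ADD
  Position 6: CMP
  Position 7: CMP
  Position 8: JMP
  Position 9: STORE
Matches at positions: [2]
Total MUL count: 1

1


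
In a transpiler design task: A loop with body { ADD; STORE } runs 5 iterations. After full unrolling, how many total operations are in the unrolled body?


Loop body operations: ADD, STORE (2 ops per iteration)
Unrolling 5 iterations:
  Iteration 1: ADD, STORE (2 ops)
  Iteration 2: ADD, STORE (2 ops)
  Iteration 3: ADD, STORE (2 ops)
  Iteration 4: ADD, STORE (2 ops)
  Iteration 5: ADD, STORE (2 ops)
Total: 5 iterations * 2 ops/iter = 10 operations

10


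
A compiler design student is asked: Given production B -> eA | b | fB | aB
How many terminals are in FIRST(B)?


Production: B -> eA | b | fB | aB
Examining each alternative for leading terminals:
  B -> eA : first terminal = 'e'
  B -> b : first terminal = 'b'
  B -> fB : first terminal = 'f'
  B -> aB : first terminal = 'a'
FIRST(B) = {a, b, e, f}
Count: 4

4


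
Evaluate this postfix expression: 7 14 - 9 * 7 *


Processing tokens left to right:
Push 7, Push 14
Pop 7 and 14, compute 7 - 14 = -7, push -7
Push 9
Pop -7 and 9, compute -7 * 9 = -63, push -63
Push 7
Pop -63 and 7, compute -63 * 7 = -441, push -441
Stack result: -441

-441


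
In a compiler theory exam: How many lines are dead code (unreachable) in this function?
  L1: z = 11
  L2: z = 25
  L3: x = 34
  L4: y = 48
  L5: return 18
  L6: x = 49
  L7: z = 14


Analyzing control flow:
  L1: reachable (before return)
  L2: reachable (before return)
  L3: reachable (before return)
  L4: reachable (before return)
  L5: reachable (return statement)
  L6: DEAD (after return at L5)
  L7: DEAD (after return at L5)
Return at L5, total lines = 7
Dead lines: L6 through L7
Count: 2

2


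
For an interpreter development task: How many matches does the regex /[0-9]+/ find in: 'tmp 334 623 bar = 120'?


Pattern: /[0-9]+/ (int literals)
Input: 'tmp 334 623 bar = 120'
Scanning for matches:
  Match 1: '334'
  Match 2: '623'
  Match 3: '120'
Total matches: 3

3


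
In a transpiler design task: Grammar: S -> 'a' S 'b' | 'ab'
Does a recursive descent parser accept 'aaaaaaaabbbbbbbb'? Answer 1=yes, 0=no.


Grammar accepts strings of the form a^n b^n (n >= 1)
Word: 'aaaaaaaabbbbbbbb'
Counting: 8 a's and 8 b's
Check: 8 == 8? Yes
Derivation (S -> aSb applied 7 time(s), then S -> ab): S => aSb => aaSbb => aaaSbbb => aaaaSbbbb => aaaaaSbbbbb => aaaaaaSbbbbbb => aaaaaaaSbbbbbbb => aaaaaaaabbbbbbbb
Accepted

1


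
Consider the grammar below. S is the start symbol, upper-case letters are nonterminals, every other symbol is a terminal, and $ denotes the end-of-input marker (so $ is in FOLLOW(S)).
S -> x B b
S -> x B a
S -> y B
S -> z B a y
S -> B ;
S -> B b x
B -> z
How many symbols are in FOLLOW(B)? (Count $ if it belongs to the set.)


S is the start symbol and does not occur in any rule body, so FOLLOW(S) = {$}.
Examining every occurrence of B in a rule body:
  S -> x B b : B is followed by terminal 'b' -> add 'b'
  S -> x B a : B is followed by terminal 'a' -> add 'a'
  S -> y B : B is at the right end -> add FOLLOW(S) = {$}
  S -> z B a y : B is followed by terminal 'a' -> add 'a' (already in the set)
  S -> B ; : B is followed by terminal ';' -> add ';'
  S -> B b x : B is followed by terminal 'b' -> add 'b' (already in the set)
  B -> z : B does not occur in the body -> contributes nothing
FOLLOW(B) = {;, a, b, $}
Count: 4

4


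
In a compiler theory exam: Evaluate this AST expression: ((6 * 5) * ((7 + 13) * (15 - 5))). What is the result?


Expression: ((6 * 5) * ((7 + 13) * (15 - 5)))
Evaluating step by step:
  6 * 5 = 30
  7 + 13 = 20
  15 - 5 = 10
  20 * 10 = 200
  30 * 200 = 6000
Result: 6000

6000


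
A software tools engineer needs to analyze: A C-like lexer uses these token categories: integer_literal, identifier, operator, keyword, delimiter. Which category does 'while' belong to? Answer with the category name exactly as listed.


Token: 'while'
Checking categories:
  identifier: no
  integer_literal: no
  operator: no
  keyword: YES
  delimiter: no
Category: keyword

keyword


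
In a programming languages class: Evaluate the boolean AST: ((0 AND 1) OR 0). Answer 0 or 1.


Step 1: Evaluate inner node
  0 AND 1 = 0
Step 2: Evaluate root node
  0 OR 0 = 0

0


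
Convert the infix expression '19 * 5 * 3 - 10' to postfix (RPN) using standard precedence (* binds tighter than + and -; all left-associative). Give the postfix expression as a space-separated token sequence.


Applying the shunting-yard algorithm:
  Operand 19 -> output
  Push '*' onto operator stack -> op-stack: [*]
  Operand 5 -> output
  See '*' (prec 2); top '*' (prec 2) >= it -> pop '*' to output
  Push '*' onto operator stack -> op-stack: [*]
  Operand 3 -> output
  See '-' (prec 1); top '*' (prec 2) >= it -> pop '*' to output
  Push '-' onto operator stack -> op-stack: [-]
  Operand 10 -> output
  End of input: pop '-' to output
Postfix result: 19 5 * 3 * 10 -

19 5 * 3 * 10 -


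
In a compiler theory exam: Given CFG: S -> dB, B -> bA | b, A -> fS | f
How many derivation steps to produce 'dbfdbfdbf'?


Grammar: S -> dB, B -> bA | b, A -> fS | f
Deriving 'dbfdbfdbf':
Step 1: S -> dB => dB
Step 2: B -> bA => dbA
Step 3: A -> fS => dbfS
Step 4: S -> dB => dbfdB
Step 5: B -> bA => dbfdbA
Step 6: A -> fS => dbfdbfS
Step 7: S -> dB => dbfdbfdB
Step 8: B -> bA => dbfdbfdbA
Step 9: A -> f => dbfdbfdbf
Total derivation steps: 9

9


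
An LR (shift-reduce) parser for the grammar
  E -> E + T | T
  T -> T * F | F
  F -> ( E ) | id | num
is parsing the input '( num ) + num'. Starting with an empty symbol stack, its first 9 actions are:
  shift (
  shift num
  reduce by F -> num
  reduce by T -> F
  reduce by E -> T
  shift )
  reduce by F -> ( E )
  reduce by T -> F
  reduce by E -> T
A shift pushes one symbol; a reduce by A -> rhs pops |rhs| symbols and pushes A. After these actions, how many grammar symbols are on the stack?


Tracking the symbol stack through each action:
  Action 1: shift '(' : push -> stack = [(] (size 1)
  Action 2: shift 'num' : push -> stack = [(, num] (size 2)
  Action 3: reduce by F -> num : pop 1, push F -> stack = [(, F] (size 2)
  Action 4: reduce by T -> F : pop 1, push T -> stack = [(, T] (size 2)
  Action 5: reduce by E -> T : pop 1, push E -> stack = [(, E] (size 2)
  Action 6: shift ')' : push -> stack = [(, E, )] (size 3)
  Action 7: reduce by F -> ( E ) : pop 3, push F -> stack = [F] (size 1)
  Action 8: reduce by T -> F : pop 1, push T -> stack = [T] (size 1)
  Action 9: reduce by E -> T : pop 1, push E -> stack = [E] (size 1)
Final stack size: 1

1


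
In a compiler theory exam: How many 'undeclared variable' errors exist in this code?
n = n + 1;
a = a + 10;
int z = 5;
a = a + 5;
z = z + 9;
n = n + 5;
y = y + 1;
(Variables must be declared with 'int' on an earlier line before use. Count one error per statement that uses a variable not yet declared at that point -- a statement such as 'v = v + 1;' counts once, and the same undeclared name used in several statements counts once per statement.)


Scanning code line by line:
  Line 1: use 'n' -> ERROR (undeclared)
  Line 2: use 'a' -> ERROR (undeclared)
  Line 3: declare 'z' -> declared = ['z']
  Line 4: use 'a' -> ERROR (undeclared)
  Line 5: use 'z' -> OK (declared)
  Line 6: use 'n' -> ERROR (undeclared)
  Line 7: use 'y' -> ERROR (undeclared)
Total undeclared variable errors: 5

5


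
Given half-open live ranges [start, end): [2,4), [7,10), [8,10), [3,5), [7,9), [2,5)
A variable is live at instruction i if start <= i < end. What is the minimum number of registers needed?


Live ranges:
  Var0: [2, 4)
  Var1: [7, 10)
  Var2: [8, 10)
  Var3: [3, 5)
  Var4: [7, 9)
  Var5: [2, 5)
Sweep-line events (position, delta, active):
  pos=2 start -> active=1
  pos=2 start -> active=2
  pos=3 start -> active=3
  pos=4 end -> active=2
  pos=5 end -> active=1
  pos=5 end -> active=0
  pos=7 start -> active=1
  pos=7 start -> active=2
  pos=8 start -> active=3
  pos=9 end -> active=2
  pos=10 end -> active=1
  pos=10 end -> active=0
Maximum simultaneous active: 3
Minimum registers needed: 3

3


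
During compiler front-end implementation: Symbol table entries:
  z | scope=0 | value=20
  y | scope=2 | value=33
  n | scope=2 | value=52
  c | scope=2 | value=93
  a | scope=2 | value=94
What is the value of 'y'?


Searching symbol table for 'y':
  z | scope=0 | value=20
  y | scope=2 | value=33 <- MATCH
  n | scope=2 | value=52
  c | scope=2 | value=93
  a | scope=2 | value=94
Found 'y' at scope 2 with value 33

33


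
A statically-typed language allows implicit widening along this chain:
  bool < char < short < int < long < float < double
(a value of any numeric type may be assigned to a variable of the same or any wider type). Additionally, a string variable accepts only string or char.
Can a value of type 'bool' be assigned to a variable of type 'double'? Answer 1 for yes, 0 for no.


Target variable type: double
Source value type: bool
Numeric ranks: bool=0, double=6
Widening allowed iff rank(source) <= rank(target): 0 <= 6? Yes
Result: 1

1


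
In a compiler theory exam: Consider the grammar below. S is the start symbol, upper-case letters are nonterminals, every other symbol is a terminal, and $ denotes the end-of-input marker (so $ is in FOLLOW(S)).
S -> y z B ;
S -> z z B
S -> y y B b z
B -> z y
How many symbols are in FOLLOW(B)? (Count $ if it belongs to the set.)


S is the start symbol and does not occur in any rule body, so FOLLOW(S) = {$}.
Examining every occurrence of B in a rule body:
  S -> y z B ; : B is followed by terminal ';' -> add ';'
  S -> z z B : B is at the right end -> add FOLLOW(S) = {$}
  S -> y y B b z : B is followed by terminal 'b' -> add 'b'
  B -> z y : B does not occur in the body -> contributes nothing
FOLLOW(B) = {;, b, $}
Count: 3

3


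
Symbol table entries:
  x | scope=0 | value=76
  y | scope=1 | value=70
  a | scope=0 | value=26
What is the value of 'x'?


Searching symbol table for 'x':
  x | scope=0 | value=76 <- MATCH
  y | scope=1 | value=70
  a | scope=0 | value=26
Found 'x' at scope 0 with value 76

76


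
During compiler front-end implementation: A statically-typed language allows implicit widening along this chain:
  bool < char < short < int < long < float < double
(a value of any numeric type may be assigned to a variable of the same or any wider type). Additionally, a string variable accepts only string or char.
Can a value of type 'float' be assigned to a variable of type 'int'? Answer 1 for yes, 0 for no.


Target variable type: int
Source value type: float
Numeric ranks: float=5, int=3
Widening allowed iff rank(source) <= rank(target): 5 <= 3? No
Result: 0

0


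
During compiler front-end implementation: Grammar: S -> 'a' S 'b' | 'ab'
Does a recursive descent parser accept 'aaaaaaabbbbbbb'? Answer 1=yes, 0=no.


Grammar accepts strings of the form a^n b^n (n >= 1)
Word: 'aaaaaaabbbbbbb'
Counting: 7 a's and 7 b's
Check: 7 == 7? Yes
Derivation (S -> aSb applied 6 time(s), then S -> ab): S => aSb => aaSbb => aaaSbbb => aaaaSbbbb => aaaaaSbbbbb => aaaaaaSbbbbbb => aaaaaaabbbbbbb
Accepted

1


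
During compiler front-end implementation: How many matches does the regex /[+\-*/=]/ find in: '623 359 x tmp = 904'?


Pattern: /[+\-*/=]/ (operators)
Input: '623 359 x tmp = 904'
Scanning for matches:
  Match 1: '='
Total matches: 1

1


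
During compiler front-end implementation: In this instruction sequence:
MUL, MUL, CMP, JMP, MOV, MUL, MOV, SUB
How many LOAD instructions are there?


Scanning instruction sequence for LOAD:
  Position 1: MUL
  Position 2: MUL
  Position 3: CMP
  Position 4: JMP
  Position 5: MOV
  Position 6: MUL
  Position 7: MOV
  Position 8: SUB
Matches at positions: []
Total LOAD count: 0

0


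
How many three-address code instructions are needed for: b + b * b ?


Expression: b + b * b
Generating three-address code (respecting * over +/- precedence):
  Instruction 1: t1 = b * b
  Instruction 2: t2 = b + t1
Total instructions: 2

2


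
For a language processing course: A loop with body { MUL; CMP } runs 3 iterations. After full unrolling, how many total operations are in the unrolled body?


Loop body operations: MUL, CMP (2 ops per iteration)
Unrolling 3 iterations:
  Iteration 1: MUL, CMP (2 ops)
  Iteration 2: MUL, CMP (2 ops)
  Iteration 3: MUL, CMP (2 ops)
Total: 3 iterations * 2 ops/iter = 6 operations

6


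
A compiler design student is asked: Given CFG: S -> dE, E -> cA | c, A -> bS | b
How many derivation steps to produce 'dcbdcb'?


Grammar: S -> dE, E -> cA | c, A -> bS | b
Deriving 'dcbdcb':
Step 1: S -> dE => dE
Step 2: E -> cA => dcA
Step 3: A -> bS => dcbS
Step 4: S -> dE => dcbdE
Step 5: E -> cA => dcbdcA
Step 6: A -> b => dcbdcb
Total derivation steps: 6

6


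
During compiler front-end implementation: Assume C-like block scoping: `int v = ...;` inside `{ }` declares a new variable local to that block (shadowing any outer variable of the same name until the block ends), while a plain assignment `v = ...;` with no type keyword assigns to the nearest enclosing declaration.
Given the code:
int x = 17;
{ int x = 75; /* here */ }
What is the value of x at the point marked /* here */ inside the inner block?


Analyzing scoping rules:
Outer scope: declares x = 17
Inner block: 'int x = 75;' declares a NEW x that shadows the outer one
Inside the block the inner declaration is in scope -> 75
Result: 75

75


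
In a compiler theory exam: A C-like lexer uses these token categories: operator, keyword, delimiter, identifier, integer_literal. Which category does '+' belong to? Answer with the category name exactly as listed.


Token: '+'
Checking categories:
  identifier: no
  integer_literal: no
  operator: YES
  keyword: no
  delimiter: no
Category: operator

operator


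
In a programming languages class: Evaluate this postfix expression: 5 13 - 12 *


Processing tokens left to right:
Push 5, Push 13
Pop 5 and 13, compute 5 - 13 = -8, push -8
Push 12
Pop -8 and 12, compute -8 * 12 = -96, push -96
Stack result: -96

-96


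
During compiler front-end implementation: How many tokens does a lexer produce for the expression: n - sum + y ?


Scanning 'n - sum + y'
Token 1: 'n' -> identifier
Token 2: '-' -> operator
Token 3: 'sum' -> identifier
Token 4: '+' -> operator
Token 5: 'y' -> identifier
Total tokens: 5

5


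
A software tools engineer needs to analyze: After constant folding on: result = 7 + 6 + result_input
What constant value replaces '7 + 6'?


Identifying constant sub-expression:
  Original: result = 7 + 6 + result_input
  7 and 6 are both compile-time constants
  Evaluating: 7 + 6 = 13
  After folding: result = 13 + result_input

13


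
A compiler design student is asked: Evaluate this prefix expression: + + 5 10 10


Parsing prefix expression: + + 5 10 10
Step 1: Innermost operation '+ 5 10'
  5 + 10 = 15
Step 2: Outer operation '+ [15] 10'
  15 + 10 = 25

25


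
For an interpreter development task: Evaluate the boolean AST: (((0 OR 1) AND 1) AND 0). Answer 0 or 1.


Step 1: Evaluate inner node
  0 OR 1 = 1
Step 2: Evaluate next node
  1 AND 1 = 1
Step 3: Evaluate root node
  1 AND 0 = 0

0


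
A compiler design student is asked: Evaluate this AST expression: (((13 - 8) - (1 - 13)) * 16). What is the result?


Expression: (((13 - 8) - (1 - 13)) * 16)
Evaluating step by step:
  13 - 8 = 5
  1 - 13 = -12
  5 - -12 = 17
  17 * 16 = 272
Result: 272

272


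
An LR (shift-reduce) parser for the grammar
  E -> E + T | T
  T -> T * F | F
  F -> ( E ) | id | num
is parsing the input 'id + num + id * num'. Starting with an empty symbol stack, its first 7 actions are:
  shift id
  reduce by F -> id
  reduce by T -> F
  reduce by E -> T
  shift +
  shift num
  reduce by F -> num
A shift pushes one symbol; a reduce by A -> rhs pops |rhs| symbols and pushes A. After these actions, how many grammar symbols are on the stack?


Tracking the symbol stack through each action:
  Action 1: shift 'id' : push -> stack = [id] (size 1)
  Action 2: reduce by F -> id : pop 1, push F -> stack = [F] (size 1)
  Action 3: reduce by T -> F : pop 1, push T -> stack = [T] (size 1)
  Action 4: reduce by E -> T : pop 1, push E -> stack = [E] (size 1)
  Action 5: shift '+' : push -> stack = [E, +] (size 2)
  Action 6: shift 'num' : push -> stack = [E, +, num] (size 3)
  Action 7: reduce by F -> num : pop 1, push F -> stack = [E, +, F] (size 3)
Final stack size: 3

3


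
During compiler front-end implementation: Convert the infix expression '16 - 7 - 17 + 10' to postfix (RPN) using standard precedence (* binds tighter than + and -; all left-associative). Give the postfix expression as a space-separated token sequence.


Applying the shunting-yard algorithm:
  Operand 16 -> output
  Push '-' onto operator stack -> op-stack: [-]
  Operand 7 -> output
  See '-' (prec 1); top '-' (prec 1) >= it -> pop '-' to output
  Push '-' onto operator stack -> op-stack: [-]
  Operand 17 -> output
  See '+' (prec 1); top '-' (prec 1) >= it -> pop '-' to output
  Push '+' onto operator stack -> op-stack: [+]
  Operand 10 -> output
  End of input: pop '+' to output
Postfix result: 16 7 - 17 - 10 +

16 7 - 17 - 10 +


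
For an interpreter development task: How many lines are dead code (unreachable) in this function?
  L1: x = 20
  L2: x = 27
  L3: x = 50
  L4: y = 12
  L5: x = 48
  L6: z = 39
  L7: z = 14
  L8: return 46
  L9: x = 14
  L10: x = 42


Analyzing control flow:
  L1: reachable (before return)
  L2: reachable (before return)
  L3: reachable (before return)
  L4: reachable (before return)
  L5: reachable (before return)
  L6: reachable (before return)
  L7: reachable (before return)
  L8: reachable (return statement)
  L9: DEAD (after return at L8)
  L10: DEAD (after return at L8)
Return at L8, total lines = 10
Dead lines: L9 through L10
Count: 2

2


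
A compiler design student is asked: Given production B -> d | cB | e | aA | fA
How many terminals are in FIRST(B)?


Production: B -> d | cB | e | aA | fA
Examining each alternative for leading terminals:
  B -> d : first terminal = 'd'
  B -> cB : first terminal = 'c'
  B -> e : first terminal = 'e'
  B -> aA : first terminal = 'a'
  B -> fA : first terminal = 'f'
FIRST(B) = {a, c, d, e, f}
Count: 5

5


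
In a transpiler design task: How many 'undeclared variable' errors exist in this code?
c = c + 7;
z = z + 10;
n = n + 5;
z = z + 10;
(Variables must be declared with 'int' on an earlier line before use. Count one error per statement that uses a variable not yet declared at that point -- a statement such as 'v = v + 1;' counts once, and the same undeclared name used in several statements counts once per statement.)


Scanning code line by line:
  Line 1: use 'c' -> ERROR (undeclared)
  Line 2: use 'z' -> ERROR (undeclared)
  Line 3: use 'n' -> ERROR (undeclared)
  Line 4: use 'z' -> ERROR (undeclared)
Total undeclared variable errors: 4

4


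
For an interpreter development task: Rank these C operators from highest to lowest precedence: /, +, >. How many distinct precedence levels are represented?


Looking up precedence for each operator:
  / -> precedence 6
  + -> precedence 5
  > -> precedence 4
Sorted highest to lowest: /, +, >
Distinct precedence values: [6, 5, 4]
Number of distinct levels: 3

3


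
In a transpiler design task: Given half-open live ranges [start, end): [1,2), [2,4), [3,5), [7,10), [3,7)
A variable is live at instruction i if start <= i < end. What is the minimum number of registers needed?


Live ranges:
  Var0: [1, 2)
  Var1: [2, 4)
  Var2: [3, 5)
  Var3: [7, 10)
  Var4: [3, 7)
Sweep-line events (position, delta, active):
  pos=1 start -> active=1
  pos=2 end -> active=0
  pos=2 start -> active=1
  pos=3 start -> active=2
  pos=3 start -> active=3
  pos=4 end -> active=2
  pos=5 end -> active=1
  pos=7 end -> active=0
  pos=7 start -> active=1
  pos=10 end -> active=0
Maximum simultaneous active: 3
Minimum registers needed: 3

3


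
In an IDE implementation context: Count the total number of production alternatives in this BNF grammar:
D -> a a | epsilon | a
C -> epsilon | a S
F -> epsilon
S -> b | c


Counting alternatives per rule:
  D: 3 alternative(s)
  C: 2 alternative(s)
  F: 1 alternative(s)
  S: 2 alternative(s)
Sum: 3 + 2 + 1 + 2 = 8

8


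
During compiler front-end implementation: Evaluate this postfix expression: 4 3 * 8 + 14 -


Processing tokens left to right:
Push 4, Push 3
Pop 4 and 3, compute 4 * 3 = 12, push 12
Push 8
Pop 12 and 8, compute 12 + 8 = 20, push 20
Push 14
Pop 20 and 14, compute 20 - 14 = 6, push 6
Stack result: 6

6


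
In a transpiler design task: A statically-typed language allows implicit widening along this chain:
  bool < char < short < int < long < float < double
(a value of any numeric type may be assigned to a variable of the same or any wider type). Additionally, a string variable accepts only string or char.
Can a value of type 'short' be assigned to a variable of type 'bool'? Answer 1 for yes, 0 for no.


Target variable type: bool
Source value type: short
Numeric ranks: short=2, bool=0
Widening allowed iff rank(source) <= rank(target): 2 <= 0? No
Result: 0

0


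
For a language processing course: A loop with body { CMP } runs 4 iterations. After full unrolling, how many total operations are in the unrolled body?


Loop body operations: CMP (1 op per iteration)
Unrolling 4 iterations:
  Iteration 1: CMP (1 ops)
  Iteration 2: CMP (1 ops)
  Iteration 3: CMP (1 ops)
  Iteration 4: CMP (1 ops)
Total: 4 iterations * 1 ops/iter = 4 operations

4


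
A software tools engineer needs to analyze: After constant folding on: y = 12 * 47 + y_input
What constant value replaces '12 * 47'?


Identifying constant sub-expression:
  Original: y = 12 * 47 + y_input
  12 and 47 are both compile-time constants
  Evaluating: 12 * 47 = 564
  After folding: y = 564 + y_input

564


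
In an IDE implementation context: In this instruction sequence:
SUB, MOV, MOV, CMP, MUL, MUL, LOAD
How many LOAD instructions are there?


Scanning instruction sequence for LOAD:
  Position 1: SUB
  Position 2: MOV
  Position 3: MOV
  Position 4: CMP
  Position 5: MUL
  Position 6: MUL
  Position 7: LOAD <- MATCH
Matches at positions: [7]
Total LOAD count: 1

1


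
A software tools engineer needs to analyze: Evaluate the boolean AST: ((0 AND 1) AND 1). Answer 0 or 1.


Step 1: Evaluate inner node
  0 AND 1 = 0
Step 2: Evaluate root node
  0 AND 1 = 0

0


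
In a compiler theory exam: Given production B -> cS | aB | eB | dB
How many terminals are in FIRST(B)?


Production: B -> cS | aB | eB | dB
Examining each alternative for leading terminals:
  B -> cS : first terminal = 'c'
  B -> aB : first terminal = 'a'
  B -> eB : first terminal = 'e'
  B -> dB : first terminal = 'd'
FIRST(B) = {a, c, d, e}
Count: 4

4


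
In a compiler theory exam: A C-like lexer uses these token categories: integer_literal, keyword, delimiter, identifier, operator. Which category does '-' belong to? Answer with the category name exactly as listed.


Token: '-'
Checking categories:
  identifier: no
  integer_literal: no
  operator: YES
  keyword: no
  delimiter: no
Category: operator

operator


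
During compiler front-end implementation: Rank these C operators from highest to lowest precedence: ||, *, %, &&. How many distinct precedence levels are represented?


Looking up precedence for each operator:
  || -> precedence 1
  * -> precedence 6
  % -> precedence 6
  && -> precedence 2
Sorted highest to lowest: *, %, &&, ||
Distinct precedence values: [6, 2, 1]
Number of distinct levels: 3

3


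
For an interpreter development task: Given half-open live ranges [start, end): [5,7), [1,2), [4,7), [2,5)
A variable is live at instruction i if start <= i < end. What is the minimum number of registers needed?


Live ranges:
  Var0: [5, 7)
  Var1: [1, 2)
  Var2: [4, 7)
  Var3: [2, 5)
Sweep-line events (position, delta, active):
  pos=1 start -> active=1
  pos=2 end -> active=0
  pos=2 start -> active=1
  pos=4 start -> active=2
  pos=5 end -> active=1
  pos=5 start -> active=2
  pos=7 end -> active=1
  pos=7 end -> active=0
Maximum simultaneous active: 2
Minimum registers needed: 2

2


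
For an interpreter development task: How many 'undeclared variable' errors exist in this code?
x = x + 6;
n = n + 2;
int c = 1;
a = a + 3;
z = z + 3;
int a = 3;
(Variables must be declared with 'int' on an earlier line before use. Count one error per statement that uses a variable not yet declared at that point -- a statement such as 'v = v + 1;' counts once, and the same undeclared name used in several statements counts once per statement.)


Scanning code line by line:
  Line 1: use 'x' -> ERROR (undeclared)
  Line 2: use 'n' -> ERROR (undeclared)
  Line 3: declare 'c' -> declared = ['c']
  Line 4: use 'a' -> ERROR (undeclared)
  Line 5: use 'z' -> ERROR (undeclared)
  Line 6: declare 'a' -> declared = ['a', 'c']
Total undeclared variable errors: 4

4


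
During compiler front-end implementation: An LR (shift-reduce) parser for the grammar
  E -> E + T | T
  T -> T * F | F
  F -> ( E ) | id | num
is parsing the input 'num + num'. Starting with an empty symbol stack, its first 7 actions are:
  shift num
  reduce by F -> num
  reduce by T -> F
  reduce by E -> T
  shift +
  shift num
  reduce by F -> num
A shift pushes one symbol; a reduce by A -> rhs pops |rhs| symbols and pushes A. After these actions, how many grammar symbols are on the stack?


Tracking the symbol stack through each action:
  Action 1: shift 'num' : push -> stack = [num] (size 1)
  Action 2: reduce by F -> num : pop 1, push F -> stack = [F] (size 1)
  Action 3: reduce by T -> F : pop 1, push T -> stack = [T] (size 1)
  Action 4: reduce by E -> T : pop 1, push E -> stack = [E] (size 1)
  Action 5: shift '+' : push -> stack = [E, +] (size 2)
  Action 6: shift 'num' : push -> stack = [E, +, num] (size 3)
  Action 7: reduce by F -> num : pop 1, push F -> stack = [E, +, F] (size 3)
Final stack size: 3

3


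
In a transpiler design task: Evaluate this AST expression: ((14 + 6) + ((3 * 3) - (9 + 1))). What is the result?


Expression: ((14 + 6) + ((3 * 3) - (9 + 1)))
Evaluating step by step:
  14 + 6 = 20
  3 * 3 = 9
  9 + 1 = 10
  9 - 10 = -1
  20 + -1 = 19
Result: 19

19


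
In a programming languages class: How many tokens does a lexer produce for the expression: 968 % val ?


Scanning '968 % val'
Token 1: '968' -> integer_literal
Token 2: '%' -> operator
Token 3: 'val' -> identifier
Total tokens: 3

3


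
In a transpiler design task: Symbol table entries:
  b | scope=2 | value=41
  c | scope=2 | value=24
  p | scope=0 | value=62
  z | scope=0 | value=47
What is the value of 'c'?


Searching symbol table for 'c':
  b | scope=2 | value=41
  c | scope=2 | value=24 <- MATCH
  p | scope=0 | value=62
  z | scope=0 | value=47
Found 'c' at scope 2 with value 24

24


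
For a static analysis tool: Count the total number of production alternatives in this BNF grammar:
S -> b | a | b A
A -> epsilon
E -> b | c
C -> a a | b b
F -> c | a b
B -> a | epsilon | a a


Counting alternatives per rule:
  S: 3 alternative(s)
  A: 1 alternative(s)
  E: 2 alternative(s)
  C: 2 alternative(s)
  F: 2 alternative(s)
  B: 3 alternative(s)
Sum: 3 + 1 + 2 + 2 + 2 + 3 = 13

13


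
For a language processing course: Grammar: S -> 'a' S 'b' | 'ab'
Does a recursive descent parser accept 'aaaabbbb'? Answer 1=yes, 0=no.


Grammar accepts strings of the form a^n b^n (n >= 1)
Word: 'aaaabbbb'
Counting: 4 a's and 4 b's
Check: 4 == 4? Yes
Derivation (S -> aSb applied 3 time(s), then S -> ab): S => aSb => aaSbb => aaaSbbb => aaaabbbb
Accepted

1


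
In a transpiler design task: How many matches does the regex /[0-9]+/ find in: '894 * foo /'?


Pattern: /[0-9]+/ (int literals)
Input: '894 * foo /'
Scanning for matches:
  Match 1: '894'
Total matches: 1

1


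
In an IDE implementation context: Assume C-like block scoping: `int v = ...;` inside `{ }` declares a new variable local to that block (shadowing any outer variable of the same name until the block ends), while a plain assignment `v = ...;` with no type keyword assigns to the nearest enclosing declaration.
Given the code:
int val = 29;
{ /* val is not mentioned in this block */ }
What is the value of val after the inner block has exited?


Analyzing scoping rules:
Outer scope: declares val = 29
Inner block: val is neither redeclared nor assigned -> unchanged
After the block -> 29
Result: 29

29


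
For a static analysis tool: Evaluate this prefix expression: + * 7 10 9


Parsing prefix expression: + * 7 10 9
Step 1: Innermost operation '* 7 10'
  7 * 10 = 70
Step 2: Outer operation '+ [70] 9'
  70 + 9 = 79

79


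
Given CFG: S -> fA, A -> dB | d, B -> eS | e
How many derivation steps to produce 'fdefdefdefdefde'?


Grammar: S -> fA, A -> dB | d, B -> eS | e
Deriving 'fdefdefdefdefde':
Step 1: S -> fA => fA
Step 2: A -> dB => fdB
Step 3: B -> eS => fdeS
Step 4: S -> fA => fdefA
Step 5: A -> dB => fdefdB
Step 6: B -> eS => fdefdeS
Step 7: S -> fA => fdefdefA
Step 8: A -> dB => fdefdefdB
Step 9: B -> eS => fdefdefdeS
Step 10: S -> fA => fdefdefdefA
Step 11: A -> dB => fdefdefdefdB
Step 12: B -> eS => fdefdefdefdeS
Step 13: S -> fA => fdefdefdefdefA
Step 14: A -> dB => fdefdefdefdefdB
Step 15: B -> e => fdefdefdefdefde
Total derivation steps: 15

15


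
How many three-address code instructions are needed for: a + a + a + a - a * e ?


Expression: a + a + a + a - a * e
Generating three-address code (respecting * over +/- precedence):
  Instruction 1: t1 = a * e
  Instruction 2: t2 = a + a
  Instruction 3: t3 = t2 + a
  Instruction 4: t4 = t3 + a
  Instruction 5: t5 = t4 - t1
Total instructions: 5

5


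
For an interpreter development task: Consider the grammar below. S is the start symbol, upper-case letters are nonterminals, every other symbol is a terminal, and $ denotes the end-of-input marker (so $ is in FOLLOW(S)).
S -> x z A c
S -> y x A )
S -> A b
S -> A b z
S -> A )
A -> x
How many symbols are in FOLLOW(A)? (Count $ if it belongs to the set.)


S is the start symbol and does not occur in any rule body, so FOLLOW(S) = {$}.
Examining every occurrence of A in a rule body:
  S -> x z A c : A is followed by terminal 'c' -> add 'c'
  S -> y x A ) : A is followed by terminal ')' -> add ')'
  S -> A b : A is followed by terminal 'b' -> add 'b'
  S -> A b z : A is followed by terminal 'b' -> add 'b' (already in the set)
  S -> A ) : A is followed by terminal ')' -> add ')' (already in the set)
  A -> x : A does not occur in the body -> contributes nothing
FOLLOW(A) = {), b, c}
Count: 3

3


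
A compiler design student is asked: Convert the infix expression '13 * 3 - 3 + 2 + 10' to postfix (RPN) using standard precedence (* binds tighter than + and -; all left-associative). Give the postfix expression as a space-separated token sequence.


Applying the shunting-yard algorithm:
  Operand 13 -> output
  Push '*' onto operator stack -> op-stack: [*]
  Operand 3 -> output
  See '-' (prec 1); top '*' (prec 2) >= it -> pop '*' to output
  Push '-' onto operator stack -> op-stack: [-]
  Operand 3 -> output
  See '+' (prec 1); top '-' (prec 1) >= it -> pop '-' to output
  Push '+' onto operator stack -> op-stack: [+]
  Operand 2 -> output
  See '+' (prec 1); top '+' (prec 1) >= it -> pop '+' to output
  Push '+' onto operator stack -> op-stack: [+]
  Operand 10 -> output
  End of input: pop '+' to output
Postfix result: 13 3 * 3 - 2 + 10 +

13 3 * 3 - 2 + 10 +


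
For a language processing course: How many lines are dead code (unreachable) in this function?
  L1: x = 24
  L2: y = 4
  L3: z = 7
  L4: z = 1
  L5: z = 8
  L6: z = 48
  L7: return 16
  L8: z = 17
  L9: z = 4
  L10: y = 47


Analyzing control flow:
  L1: reachable (before return)
  L2: reachable (before return)
  L3: reachable (before return)
  L4: reachable (before return)
  L5: reachable (before return)
  L6: reachable (before return)
  L7: reachable (return statement)
  L8: DEAD (after return at L7)
  L9: DEAD (after return at L7)
  L10: DEAD (after return at L7)
Return at L7, total lines = 10
Dead lines: L8 through L10
Count: 3

3


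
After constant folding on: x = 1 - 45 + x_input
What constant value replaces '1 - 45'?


Identifying constant sub-expression:
  Original: x = 1 - 45 + x_input
  1 and 45 are both compile-time constants
  Evaluating: 1 - 45 = -44
  After folding: x = -44 + x_input

-44


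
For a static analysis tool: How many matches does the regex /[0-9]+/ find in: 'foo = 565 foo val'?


Pattern: /[0-9]+/ (int literals)
Input: 'foo = 565 foo val'
Scanning for matches:
  Match 1: '565'
Total matches: 1

1


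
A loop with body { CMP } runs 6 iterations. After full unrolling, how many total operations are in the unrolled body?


Loop body operations: CMP (1 op per iteration)
Unrolling 6 iterations:
  Iteration 1: CMP (1 ops)
  Iteration 2: CMP (1 ops)
  Iteration 3: CMP (1 ops)
  Iteration 4: CMP (1 ops)
  Iteration 5: CMP (1 ops)
  Iteration 6: CMP (1 ops)
Total: 6 iterations * 1 ops/iter = 6 operations

6


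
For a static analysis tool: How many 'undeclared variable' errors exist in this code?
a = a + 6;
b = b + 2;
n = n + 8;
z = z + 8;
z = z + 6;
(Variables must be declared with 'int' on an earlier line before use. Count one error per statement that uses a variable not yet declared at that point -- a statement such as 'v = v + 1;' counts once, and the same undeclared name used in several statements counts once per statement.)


Scanning code line by line:
  Line 1: use 'a' -> ERROR (undeclared)
  Line 2: use 'b' -> ERROR (undeclared)
  Line 3: use 'n' -> ERROR (undeclared)
  Line 4: use 'z' -> ERROR (undeclared)
  Line 5: use 'z' -> ERROR (undeclared)
Total undeclared variable errors: 5

5


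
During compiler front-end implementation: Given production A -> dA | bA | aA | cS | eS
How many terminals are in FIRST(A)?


Production: A -> dA | bA | aA | cS | eS
Examining each alternative for leading terminals:
  A -> dA : first terminal = 'd'
  A -> bA : first terminal = 'b'
  A -> aA : first terminal = 'a'
  A -> cS : first terminal = 'c'
  A -> eS : first terminal = 'e'
FIRST(A) = {a, b, c, d, e}
Count: 5

5


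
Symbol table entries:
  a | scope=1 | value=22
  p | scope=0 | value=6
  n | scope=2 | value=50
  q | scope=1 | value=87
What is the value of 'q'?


Searching symbol table for 'q':
  a | scope=1 | value=22
  p | scope=0 | value=6
  n | scope=2 | value=50
  q | scope=1 | value=87 <- MATCH
Found 'q' at scope 1 with value 87

87


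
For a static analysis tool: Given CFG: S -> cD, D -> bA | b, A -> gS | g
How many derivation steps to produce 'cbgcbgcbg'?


Grammar: S -> cD, D -> bA | b, A -> gS | g
Deriving 'cbgcbgcbg':
Step 1: S -> cD => cD
Step 2: D -> bA => cbA
Step 3: A -> gS => cbgS
Step 4: S -> cD => cbgcD
Step 5: D -> bA => cbgcbA
Step 6: A -> gS => cbgcbgS
Step 7: S -> cD => cbgcbgcD
Step 8: D -> bA => cbgcbgcbA
Step 9: A -> g => cbgcbgcbg
Total derivation steps: 9

9


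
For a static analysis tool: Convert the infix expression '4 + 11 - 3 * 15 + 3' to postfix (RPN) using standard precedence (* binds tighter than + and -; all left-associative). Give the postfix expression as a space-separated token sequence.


Applying the shunting-yard algorithm:
  Operand 4 -> output
  Push '+' onto operator stack -> op-stack: [+]
  Operand 11 -> output
  See '-' (prec 1); top '+' (prec 1) >= it -> pop '+' to output
  Push '-' onto operator stack -> op-stack: [-]
  Operand 3 -> output
  Push '*' onto operator stack -> op-stack: [-, *]
  Operand 15 -> output
  See '+' (prec 1); top '*' (prec 2) >= it -> pop '*' to output
  See '+' (prec 1); top '-' (prec 1) >= it -> pop '-' to output
  Push '+' onto operator stack -> op-stack: [+]
  Operand 3 -> output
  End of input: pop '+' to output
Postfix result: 4 11 + 3 15 * - 3 +

4 11 + 3 15 * - 3 +


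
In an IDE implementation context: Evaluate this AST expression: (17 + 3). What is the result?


Expression: (17 + 3)
Evaluating step by step:
  17 + 3 = 20
Result: 20

20


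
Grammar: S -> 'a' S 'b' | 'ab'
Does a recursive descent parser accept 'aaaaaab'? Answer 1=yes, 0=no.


Grammar accepts strings of the form a^n b^n (n >= 1)
Word: 'aaaaaab'
Counting: 6 a's and 1 b's
Check: 6 == 1? No
Mismatch: a-count != b-count
Rejected

0


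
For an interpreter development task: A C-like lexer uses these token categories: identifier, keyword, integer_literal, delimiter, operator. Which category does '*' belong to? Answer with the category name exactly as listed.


Token: '*'
Checking categories:
  identifier: no
  integer_literal: no
  operator: YES
  keyword: no
  delimiter: no
Category: operator

operator
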